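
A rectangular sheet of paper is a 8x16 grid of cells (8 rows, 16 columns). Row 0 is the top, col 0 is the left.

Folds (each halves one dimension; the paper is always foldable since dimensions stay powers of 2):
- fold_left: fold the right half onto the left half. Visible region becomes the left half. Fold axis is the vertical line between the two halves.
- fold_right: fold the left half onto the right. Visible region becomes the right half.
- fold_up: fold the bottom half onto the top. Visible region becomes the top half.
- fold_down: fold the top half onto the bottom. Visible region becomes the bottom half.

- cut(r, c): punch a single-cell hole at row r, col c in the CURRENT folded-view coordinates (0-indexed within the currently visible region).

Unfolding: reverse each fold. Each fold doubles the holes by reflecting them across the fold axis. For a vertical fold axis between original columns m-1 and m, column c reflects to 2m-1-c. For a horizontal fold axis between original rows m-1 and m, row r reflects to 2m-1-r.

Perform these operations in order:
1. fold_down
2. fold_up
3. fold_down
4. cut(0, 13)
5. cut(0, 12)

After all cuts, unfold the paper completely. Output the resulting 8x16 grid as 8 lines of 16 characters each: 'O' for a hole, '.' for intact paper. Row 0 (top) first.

Op 1 fold_down: fold axis h@4; visible region now rows[4,8) x cols[0,16) = 4x16
Op 2 fold_up: fold axis h@6; visible region now rows[4,6) x cols[0,16) = 2x16
Op 3 fold_down: fold axis h@5; visible region now rows[5,6) x cols[0,16) = 1x16
Op 4 cut(0, 13): punch at orig (5,13); cuts so far [(5, 13)]; region rows[5,6) x cols[0,16) = 1x16
Op 5 cut(0, 12): punch at orig (5,12); cuts so far [(5, 12), (5, 13)]; region rows[5,6) x cols[0,16) = 1x16
Unfold 1 (reflect across h@5): 4 holes -> [(4, 12), (4, 13), (5, 12), (5, 13)]
Unfold 2 (reflect across h@6): 8 holes -> [(4, 12), (4, 13), (5, 12), (5, 13), (6, 12), (6, 13), (7, 12), (7, 13)]
Unfold 3 (reflect across h@4): 16 holes -> [(0, 12), (0, 13), (1, 12), (1, 13), (2, 12), (2, 13), (3, 12), (3, 13), (4, 12), (4, 13), (5, 12), (5, 13), (6, 12), (6, 13), (7, 12), (7, 13)]

Answer: ............OO..
............OO..
............OO..
............OO..
............OO..
............OO..
............OO..
............OO..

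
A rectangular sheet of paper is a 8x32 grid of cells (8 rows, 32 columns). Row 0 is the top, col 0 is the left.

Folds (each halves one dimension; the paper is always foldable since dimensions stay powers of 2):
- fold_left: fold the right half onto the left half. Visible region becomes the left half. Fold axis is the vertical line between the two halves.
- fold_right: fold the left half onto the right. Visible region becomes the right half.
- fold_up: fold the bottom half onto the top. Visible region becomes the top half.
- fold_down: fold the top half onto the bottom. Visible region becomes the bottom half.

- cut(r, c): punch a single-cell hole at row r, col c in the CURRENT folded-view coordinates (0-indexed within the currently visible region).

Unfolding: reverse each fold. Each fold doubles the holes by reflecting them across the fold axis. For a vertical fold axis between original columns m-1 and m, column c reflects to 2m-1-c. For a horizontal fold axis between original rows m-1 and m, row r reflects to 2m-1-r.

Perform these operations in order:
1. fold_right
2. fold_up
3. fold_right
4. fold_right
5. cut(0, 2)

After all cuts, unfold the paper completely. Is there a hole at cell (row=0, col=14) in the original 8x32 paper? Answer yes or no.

Answer: yes

Derivation:
Op 1 fold_right: fold axis v@16; visible region now rows[0,8) x cols[16,32) = 8x16
Op 2 fold_up: fold axis h@4; visible region now rows[0,4) x cols[16,32) = 4x16
Op 3 fold_right: fold axis v@24; visible region now rows[0,4) x cols[24,32) = 4x8
Op 4 fold_right: fold axis v@28; visible region now rows[0,4) x cols[28,32) = 4x4
Op 5 cut(0, 2): punch at orig (0,30); cuts so far [(0, 30)]; region rows[0,4) x cols[28,32) = 4x4
Unfold 1 (reflect across v@28): 2 holes -> [(0, 25), (0, 30)]
Unfold 2 (reflect across v@24): 4 holes -> [(0, 17), (0, 22), (0, 25), (0, 30)]
Unfold 3 (reflect across h@4): 8 holes -> [(0, 17), (0, 22), (0, 25), (0, 30), (7, 17), (7, 22), (7, 25), (7, 30)]
Unfold 4 (reflect across v@16): 16 holes -> [(0, 1), (0, 6), (0, 9), (0, 14), (0, 17), (0, 22), (0, 25), (0, 30), (7, 1), (7, 6), (7, 9), (7, 14), (7, 17), (7, 22), (7, 25), (7, 30)]
Holes: [(0, 1), (0, 6), (0, 9), (0, 14), (0, 17), (0, 22), (0, 25), (0, 30), (7, 1), (7, 6), (7, 9), (7, 14), (7, 17), (7, 22), (7, 25), (7, 30)]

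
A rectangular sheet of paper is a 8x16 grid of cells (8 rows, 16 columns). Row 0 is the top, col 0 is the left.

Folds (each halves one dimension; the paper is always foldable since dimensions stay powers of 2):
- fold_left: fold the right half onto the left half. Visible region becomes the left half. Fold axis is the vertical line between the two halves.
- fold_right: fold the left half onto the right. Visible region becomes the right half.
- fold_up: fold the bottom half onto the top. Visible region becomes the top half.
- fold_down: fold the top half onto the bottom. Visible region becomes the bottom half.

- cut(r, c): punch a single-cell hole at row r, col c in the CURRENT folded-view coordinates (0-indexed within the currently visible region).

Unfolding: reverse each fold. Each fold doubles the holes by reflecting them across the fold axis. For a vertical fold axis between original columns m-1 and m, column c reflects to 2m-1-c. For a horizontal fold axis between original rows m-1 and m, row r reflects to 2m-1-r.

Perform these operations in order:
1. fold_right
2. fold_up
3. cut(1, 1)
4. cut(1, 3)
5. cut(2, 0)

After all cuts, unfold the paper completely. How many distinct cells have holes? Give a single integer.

Answer: 12

Derivation:
Op 1 fold_right: fold axis v@8; visible region now rows[0,8) x cols[8,16) = 8x8
Op 2 fold_up: fold axis h@4; visible region now rows[0,4) x cols[8,16) = 4x8
Op 3 cut(1, 1): punch at orig (1,9); cuts so far [(1, 9)]; region rows[0,4) x cols[8,16) = 4x8
Op 4 cut(1, 3): punch at orig (1,11); cuts so far [(1, 9), (1, 11)]; region rows[0,4) x cols[8,16) = 4x8
Op 5 cut(2, 0): punch at orig (2,8); cuts so far [(1, 9), (1, 11), (2, 8)]; region rows[0,4) x cols[8,16) = 4x8
Unfold 1 (reflect across h@4): 6 holes -> [(1, 9), (1, 11), (2, 8), (5, 8), (6, 9), (6, 11)]
Unfold 2 (reflect across v@8): 12 holes -> [(1, 4), (1, 6), (1, 9), (1, 11), (2, 7), (2, 8), (5, 7), (5, 8), (6, 4), (6, 6), (6, 9), (6, 11)]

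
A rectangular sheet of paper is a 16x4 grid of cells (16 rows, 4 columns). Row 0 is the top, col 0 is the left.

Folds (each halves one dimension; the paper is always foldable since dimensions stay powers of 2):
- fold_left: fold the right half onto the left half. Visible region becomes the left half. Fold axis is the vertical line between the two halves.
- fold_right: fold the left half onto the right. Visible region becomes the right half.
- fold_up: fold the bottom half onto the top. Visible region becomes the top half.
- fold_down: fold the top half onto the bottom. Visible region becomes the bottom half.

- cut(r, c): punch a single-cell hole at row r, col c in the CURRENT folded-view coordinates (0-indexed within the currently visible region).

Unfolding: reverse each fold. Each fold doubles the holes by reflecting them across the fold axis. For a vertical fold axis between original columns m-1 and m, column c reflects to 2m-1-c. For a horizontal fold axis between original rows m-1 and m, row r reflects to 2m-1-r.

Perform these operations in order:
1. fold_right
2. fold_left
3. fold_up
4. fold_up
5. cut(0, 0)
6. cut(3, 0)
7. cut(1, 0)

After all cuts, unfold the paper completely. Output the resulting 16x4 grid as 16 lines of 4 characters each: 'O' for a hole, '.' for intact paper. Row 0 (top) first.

Op 1 fold_right: fold axis v@2; visible region now rows[0,16) x cols[2,4) = 16x2
Op 2 fold_left: fold axis v@3; visible region now rows[0,16) x cols[2,3) = 16x1
Op 3 fold_up: fold axis h@8; visible region now rows[0,8) x cols[2,3) = 8x1
Op 4 fold_up: fold axis h@4; visible region now rows[0,4) x cols[2,3) = 4x1
Op 5 cut(0, 0): punch at orig (0,2); cuts so far [(0, 2)]; region rows[0,4) x cols[2,3) = 4x1
Op 6 cut(3, 0): punch at orig (3,2); cuts so far [(0, 2), (3, 2)]; region rows[0,4) x cols[2,3) = 4x1
Op 7 cut(1, 0): punch at orig (1,2); cuts so far [(0, 2), (1, 2), (3, 2)]; region rows[0,4) x cols[2,3) = 4x1
Unfold 1 (reflect across h@4): 6 holes -> [(0, 2), (1, 2), (3, 2), (4, 2), (6, 2), (7, 2)]
Unfold 2 (reflect across h@8): 12 holes -> [(0, 2), (1, 2), (3, 2), (4, 2), (6, 2), (7, 2), (8, 2), (9, 2), (11, 2), (12, 2), (14, 2), (15, 2)]
Unfold 3 (reflect across v@3): 24 holes -> [(0, 2), (0, 3), (1, 2), (1, 3), (3, 2), (3, 3), (4, 2), (4, 3), (6, 2), (6, 3), (7, 2), (7, 3), (8, 2), (8, 3), (9, 2), (9, 3), (11, 2), (11, 3), (12, 2), (12, 3), (14, 2), (14, 3), (15, 2), (15, 3)]
Unfold 4 (reflect across v@2): 48 holes -> [(0, 0), (0, 1), (0, 2), (0, 3), (1, 0), (1, 1), (1, 2), (1, 3), (3, 0), (3, 1), (3, 2), (3, 3), (4, 0), (4, 1), (4, 2), (4, 3), (6, 0), (6, 1), (6, 2), (6, 3), (7, 0), (7, 1), (7, 2), (7, 3), (8, 0), (8, 1), (8, 2), (8, 3), (9, 0), (9, 1), (9, 2), (9, 3), (11, 0), (11, 1), (11, 2), (11, 3), (12, 0), (12, 1), (12, 2), (12, 3), (14, 0), (14, 1), (14, 2), (14, 3), (15, 0), (15, 1), (15, 2), (15, 3)]

Answer: OOOO
OOOO
....
OOOO
OOOO
....
OOOO
OOOO
OOOO
OOOO
....
OOOO
OOOO
....
OOOO
OOOO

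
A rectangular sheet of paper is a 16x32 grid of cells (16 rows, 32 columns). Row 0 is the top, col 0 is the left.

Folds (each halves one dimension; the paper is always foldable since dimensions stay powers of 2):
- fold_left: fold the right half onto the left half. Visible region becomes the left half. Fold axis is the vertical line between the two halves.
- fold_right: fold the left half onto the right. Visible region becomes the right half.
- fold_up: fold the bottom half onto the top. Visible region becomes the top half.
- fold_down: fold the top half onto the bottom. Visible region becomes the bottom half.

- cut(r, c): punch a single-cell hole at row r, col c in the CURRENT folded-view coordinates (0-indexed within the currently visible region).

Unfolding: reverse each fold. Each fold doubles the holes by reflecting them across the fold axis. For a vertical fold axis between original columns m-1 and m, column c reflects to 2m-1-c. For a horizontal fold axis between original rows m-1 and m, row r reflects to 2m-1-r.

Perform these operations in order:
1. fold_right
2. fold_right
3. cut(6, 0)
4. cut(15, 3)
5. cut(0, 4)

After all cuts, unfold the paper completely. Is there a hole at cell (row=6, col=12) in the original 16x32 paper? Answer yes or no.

Answer: no

Derivation:
Op 1 fold_right: fold axis v@16; visible region now rows[0,16) x cols[16,32) = 16x16
Op 2 fold_right: fold axis v@24; visible region now rows[0,16) x cols[24,32) = 16x8
Op 3 cut(6, 0): punch at orig (6,24); cuts so far [(6, 24)]; region rows[0,16) x cols[24,32) = 16x8
Op 4 cut(15, 3): punch at orig (15,27); cuts so far [(6, 24), (15, 27)]; region rows[0,16) x cols[24,32) = 16x8
Op 5 cut(0, 4): punch at orig (0,28); cuts so far [(0, 28), (6, 24), (15, 27)]; region rows[0,16) x cols[24,32) = 16x8
Unfold 1 (reflect across v@24): 6 holes -> [(0, 19), (0, 28), (6, 23), (6, 24), (15, 20), (15, 27)]
Unfold 2 (reflect across v@16): 12 holes -> [(0, 3), (0, 12), (0, 19), (0, 28), (6, 7), (6, 8), (6, 23), (6, 24), (15, 4), (15, 11), (15, 20), (15, 27)]
Holes: [(0, 3), (0, 12), (0, 19), (0, 28), (6, 7), (6, 8), (6, 23), (6, 24), (15, 4), (15, 11), (15, 20), (15, 27)]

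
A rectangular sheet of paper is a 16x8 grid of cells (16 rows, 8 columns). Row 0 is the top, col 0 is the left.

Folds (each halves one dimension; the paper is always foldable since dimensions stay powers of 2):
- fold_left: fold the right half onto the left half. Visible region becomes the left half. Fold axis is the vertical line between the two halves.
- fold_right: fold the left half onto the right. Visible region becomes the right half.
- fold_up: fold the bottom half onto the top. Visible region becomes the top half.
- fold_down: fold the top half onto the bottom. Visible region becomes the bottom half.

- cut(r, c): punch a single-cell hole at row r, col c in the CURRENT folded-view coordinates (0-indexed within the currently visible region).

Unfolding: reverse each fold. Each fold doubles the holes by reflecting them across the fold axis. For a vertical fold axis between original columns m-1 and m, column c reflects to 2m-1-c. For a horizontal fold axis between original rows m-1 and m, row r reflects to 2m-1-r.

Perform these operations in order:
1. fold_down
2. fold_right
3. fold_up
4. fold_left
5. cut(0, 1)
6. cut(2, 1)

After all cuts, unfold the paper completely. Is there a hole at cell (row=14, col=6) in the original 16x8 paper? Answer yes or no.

Op 1 fold_down: fold axis h@8; visible region now rows[8,16) x cols[0,8) = 8x8
Op 2 fold_right: fold axis v@4; visible region now rows[8,16) x cols[4,8) = 8x4
Op 3 fold_up: fold axis h@12; visible region now rows[8,12) x cols[4,8) = 4x4
Op 4 fold_left: fold axis v@6; visible region now rows[8,12) x cols[4,6) = 4x2
Op 5 cut(0, 1): punch at orig (8,5); cuts so far [(8, 5)]; region rows[8,12) x cols[4,6) = 4x2
Op 6 cut(2, 1): punch at orig (10,5); cuts so far [(8, 5), (10, 5)]; region rows[8,12) x cols[4,6) = 4x2
Unfold 1 (reflect across v@6): 4 holes -> [(8, 5), (8, 6), (10, 5), (10, 6)]
Unfold 2 (reflect across h@12): 8 holes -> [(8, 5), (8, 6), (10, 5), (10, 6), (13, 5), (13, 6), (15, 5), (15, 6)]
Unfold 3 (reflect across v@4): 16 holes -> [(8, 1), (8, 2), (8, 5), (8, 6), (10, 1), (10, 2), (10, 5), (10, 6), (13, 1), (13, 2), (13, 5), (13, 6), (15, 1), (15, 2), (15, 5), (15, 6)]
Unfold 4 (reflect across h@8): 32 holes -> [(0, 1), (0, 2), (0, 5), (0, 6), (2, 1), (2, 2), (2, 5), (2, 6), (5, 1), (5, 2), (5, 5), (5, 6), (7, 1), (7, 2), (7, 5), (7, 6), (8, 1), (8, 2), (8, 5), (8, 6), (10, 1), (10, 2), (10, 5), (10, 6), (13, 1), (13, 2), (13, 5), (13, 6), (15, 1), (15, 2), (15, 5), (15, 6)]
Holes: [(0, 1), (0, 2), (0, 5), (0, 6), (2, 1), (2, 2), (2, 5), (2, 6), (5, 1), (5, 2), (5, 5), (5, 6), (7, 1), (7, 2), (7, 5), (7, 6), (8, 1), (8, 2), (8, 5), (8, 6), (10, 1), (10, 2), (10, 5), (10, 6), (13, 1), (13, 2), (13, 5), (13, 6), (15, 1), (15, 2), (15, 5), (15, 6)]

Answer: no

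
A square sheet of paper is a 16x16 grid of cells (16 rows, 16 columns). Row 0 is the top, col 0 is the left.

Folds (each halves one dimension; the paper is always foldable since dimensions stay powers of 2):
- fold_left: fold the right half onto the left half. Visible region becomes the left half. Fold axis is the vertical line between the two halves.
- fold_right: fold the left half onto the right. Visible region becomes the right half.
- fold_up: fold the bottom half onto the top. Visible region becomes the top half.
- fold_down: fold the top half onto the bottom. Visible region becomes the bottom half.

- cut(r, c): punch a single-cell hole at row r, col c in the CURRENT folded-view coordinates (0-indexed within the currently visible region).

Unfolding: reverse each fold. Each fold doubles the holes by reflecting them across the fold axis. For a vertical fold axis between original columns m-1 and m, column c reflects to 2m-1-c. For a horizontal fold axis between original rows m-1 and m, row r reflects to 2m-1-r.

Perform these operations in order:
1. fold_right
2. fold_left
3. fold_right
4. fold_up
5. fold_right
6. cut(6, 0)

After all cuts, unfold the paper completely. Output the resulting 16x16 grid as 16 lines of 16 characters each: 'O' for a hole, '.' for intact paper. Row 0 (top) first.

Answer: ................
................
................
................
................
................
OOOOOOOOOOOOOOOO
................
................
OOOOOOOOOOOOOOOO
................
................
................
................
................
................

Derivation:
Op 1 fold_right: fold axis v@8; visible region now rows[0,16) x cols[8,16) = 16x8
Op 2 fold_left: fold axis v@12; visible region now rows[0,16) x cols[8,12) = 16x4
Op 3 fold_right: fold axis v@10; visible region now rows[0,16) x cols[10,12) = 16x2
Op 4 fold_up: fold axis h@8; visible region now rows[0,8) x cols[10,12) = 8x2
Op 5 fold_right: fold axis v@11; visible region now rows[0,8) x cols[11,12) = 8x1
Op 6 cut(6, 0): punch at orig (6,11); cuts so far [(6, 11)]; region rows[0,8) x cols[11,12) = 8x1
Unfold 1 (reflect across v@11): 2 holes -> [(6, 10), (6, 11)]
Unfold 2 (reflect across h@8): 4 holes -> [(6, 10), (6, 11), (9, 10), (9, 11)]
Unfold 3 (reflect across v@10): 8 holes -> [(6, 8), (6, 9), (6, 10), (6, 11), (9, 8), (9, 9), (9, 10), (9, 11)]
Unfold 4 (reflect across v@12): 16 holes -> [(6, 8), (6, 9), (6, 10), (6, 11), (6, 12), (6, 13), (6, 14), (6, 15), (9, 8), (9, 9), (9, 10), (9, 11), (9, 12), (9, 13), (9, 14), (9, 15)]
Unfold 5 (reflect across v@8): 32 holes -> [(6, 0), (6, 1), (6, 2), (6, 3), (6, 4), (6, 5), (6, 6), (6, 7), (6, 8), (6, 9), (6, 10), (6, 11), (6, 12), (6, 13), (6, 14), (6, 15), (9, 0), (9, 1), (9, 2), (9, 3), (9, 4), (9, 5), (9, 6), (9, 7), (9, 8), (9, 9), (9, 10), (9, 11), (9, 12), (9, 13), (9, 14), (9, 15)]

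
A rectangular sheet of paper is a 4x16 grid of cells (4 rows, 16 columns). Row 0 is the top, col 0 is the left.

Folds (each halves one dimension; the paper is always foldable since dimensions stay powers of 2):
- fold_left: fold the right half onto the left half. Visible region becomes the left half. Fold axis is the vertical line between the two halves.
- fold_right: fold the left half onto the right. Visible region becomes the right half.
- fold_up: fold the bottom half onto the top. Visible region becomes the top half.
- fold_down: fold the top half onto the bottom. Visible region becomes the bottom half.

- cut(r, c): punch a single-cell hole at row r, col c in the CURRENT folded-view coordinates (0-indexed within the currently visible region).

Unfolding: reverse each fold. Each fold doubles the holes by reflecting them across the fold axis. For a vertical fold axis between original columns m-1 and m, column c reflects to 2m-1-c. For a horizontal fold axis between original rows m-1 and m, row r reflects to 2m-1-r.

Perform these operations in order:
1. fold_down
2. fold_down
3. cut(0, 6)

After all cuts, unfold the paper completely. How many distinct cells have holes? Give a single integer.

Op 1 fold_down: fold axis h@2; visible region now rows[2,4) x cols[0,16) = 2x16
Op 2 fold_down: fold axis h@3; visible region now rows[3,4) x cols[0,16) = 1x16
Op 3 cut(0, 6): punch at orig (3,6); cuts so far [(3, 6)]; region rows[3,4) x cols[0,16) = 1x16
Unfold 1 (reflect across h@3): 2 holes -> [(2, 6), (3, 6)]
Unfold 2 (reflect across h@2): 4 holes -> [(0, 6), (1, 6), (2, 6), (3, 6)]

Answer: 4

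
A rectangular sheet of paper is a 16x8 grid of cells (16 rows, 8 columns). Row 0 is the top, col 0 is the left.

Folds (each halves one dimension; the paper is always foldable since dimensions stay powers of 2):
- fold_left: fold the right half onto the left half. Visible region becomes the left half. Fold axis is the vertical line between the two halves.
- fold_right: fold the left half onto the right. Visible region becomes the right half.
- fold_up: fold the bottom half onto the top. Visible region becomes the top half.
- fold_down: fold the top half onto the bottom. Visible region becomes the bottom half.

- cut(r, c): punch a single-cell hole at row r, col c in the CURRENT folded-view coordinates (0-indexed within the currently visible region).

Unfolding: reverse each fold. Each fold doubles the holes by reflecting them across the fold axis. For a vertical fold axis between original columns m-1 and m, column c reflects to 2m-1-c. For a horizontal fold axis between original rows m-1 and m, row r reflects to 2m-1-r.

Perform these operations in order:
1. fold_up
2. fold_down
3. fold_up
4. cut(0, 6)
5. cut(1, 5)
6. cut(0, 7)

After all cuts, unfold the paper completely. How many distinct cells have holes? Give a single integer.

Answer: 24

Derivation:
Op 1 fold_up: fold axis h@8; visible region now rows[0,8) x cols[0,8) = 8x8
Op 2 fold_down: fold axis h@4; visible region now rows[4,8) x cols[0,8) = 4x8
Op 3 fold_up: fold axis h@6; visible region now rows[4,6) x cols[0,8) = 2x8
Op 4 cut(0, 6): punch at orig (4,6); cuts so far [(4, 6)]; region rows[4,6) x cols[0,8) = 2x8
Op 5 cut(1, 5): punch at orig (5,5); cuts so far [(4, 6), (5, 5)]; region rows[4,6) x cols[0,8) = 2x8
Op 6 cut(0, 7): punch at orig (4,7); cuts so far [(4, 6), (4, 7), (5, 5)]; region rows[4,6) x cols[0,8) = 2x8
Unfold 1 (reflect across h@6): 6 holes -> [(4, 6), (4, 7), (5, 5), (6, 5), (7, 6), (7, 7)]
Unfold 2 (reflect across h@4): 12 holes -> [(0, 6), (0, 7), (1, 5), (2, 5), (3, 6), (3, 7), (4, 6), (4, 7), (5, 5), (6, 5), (7, 6), (7, 7)]
Unfold 3 (reflect across h@8): 24 holes -> [(0, 6), (0, 7), (1, 5), (2, 5), (3, 6), (3, 7), (4, 6), (4, 7), (5, 5), (6, 5), (7, 6), (7, 7), (8, 6), (8, 7), (9, 5), (10, 5), (11, 6), (11, 7), (12, 6), (12, 7), (13, 5), (14, 5), (15, 6), (15, 7)]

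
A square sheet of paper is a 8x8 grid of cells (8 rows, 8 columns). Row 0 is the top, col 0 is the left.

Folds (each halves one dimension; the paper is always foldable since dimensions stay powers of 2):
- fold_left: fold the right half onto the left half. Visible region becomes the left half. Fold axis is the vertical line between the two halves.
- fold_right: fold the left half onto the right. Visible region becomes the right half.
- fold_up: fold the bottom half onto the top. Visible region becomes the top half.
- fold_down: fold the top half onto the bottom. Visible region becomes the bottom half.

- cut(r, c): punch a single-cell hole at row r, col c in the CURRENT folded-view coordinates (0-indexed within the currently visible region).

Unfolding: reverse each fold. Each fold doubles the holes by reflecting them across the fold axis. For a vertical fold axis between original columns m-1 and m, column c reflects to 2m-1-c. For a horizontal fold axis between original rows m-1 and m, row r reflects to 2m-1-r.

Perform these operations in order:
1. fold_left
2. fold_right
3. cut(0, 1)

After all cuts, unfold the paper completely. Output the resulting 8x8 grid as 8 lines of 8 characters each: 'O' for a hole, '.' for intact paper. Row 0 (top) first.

Answer: O..OO..O
........
........
........
........
........
........
........

Derivation:
Op 1 fold_left: fold axis v@4; visible region now rows[0,8) x cols[0,4) = 8x4
Op 2 fold_right: fold axis v@2; visible region now rows[0,8) x cols[2,4) = 8x2
Op 3 cut(0, 1): punch at orig (0,3); cuts so far [(0, 3)]; region rows[0,8) x cols[2,4) = 8x2
Unfold 1 (reflect across v@2): 2 holes -> [(0, 0), (0, 3)]
Unfold 2 (reflect across v@4): 4 holes -> [(0, 0), (0, 3), (0, 4), (0, 7)]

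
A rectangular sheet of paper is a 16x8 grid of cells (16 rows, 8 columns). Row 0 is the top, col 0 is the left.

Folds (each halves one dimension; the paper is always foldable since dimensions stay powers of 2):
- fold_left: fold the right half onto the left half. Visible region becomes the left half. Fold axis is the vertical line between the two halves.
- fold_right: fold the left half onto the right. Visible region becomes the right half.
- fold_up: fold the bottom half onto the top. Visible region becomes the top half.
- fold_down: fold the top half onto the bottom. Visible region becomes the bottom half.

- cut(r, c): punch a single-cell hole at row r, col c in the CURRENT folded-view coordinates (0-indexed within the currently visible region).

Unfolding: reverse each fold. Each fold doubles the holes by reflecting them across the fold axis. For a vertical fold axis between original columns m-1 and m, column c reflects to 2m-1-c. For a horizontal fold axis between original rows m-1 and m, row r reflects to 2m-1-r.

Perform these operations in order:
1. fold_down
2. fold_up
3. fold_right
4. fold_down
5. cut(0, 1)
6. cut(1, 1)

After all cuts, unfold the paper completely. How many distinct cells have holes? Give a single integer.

Op 1 fold_down: fold axis h@8; visible region now rows[8,16) x cols[0,8) = 8x8
Op 2 fold_up: fold axis h@12; visible region now rows[8,12) x cols[0,8) = 4x8
Op 3 fold_right: fold axis v@4; visible region now rows[8,12) x cols[4,8) = 4x4
Op 4 fold_down: fold axis h@10; visible region now rows[10,12) x cols[4,8) = 2x4
Op 5 cut(0, 1): punch at orig (10,5); cuts so far [(10, 5)]; region rows[10,12) x cols[4,8) = 2x4
Op 6 cut(1, 1): punch at orig (11,5); cuts so far [(10, 5), (11, 5)]; region rows[10,12) x cols[4,8) = 2x4
Unfold 1 (reflect across h@10): 4 holes -> [(8, 5), (9, 5), (10, 5), (11, 5)]
Unfold 2 (reflect across v@4): 8 holes -> [(8, 2), (8, 5), (9, 2), (9, 5), (10, 2), (10, 5), (11, 2), (11, 5)]
Unfold 3 (reflect across h@12): 16 holes -> [(8, 2), (8, 5), (9, 2), (9, 5), (10, 2), (10, 5), (11, 2), (11, 5), (12, 2), (12, 5), (13, 2), (13, 5), (14, 2), (14, 5), (15, 2), (15, 5)]
Unfold 4 (reflect across h@8): 32 holes -> [(0, 2), (0, 5), (1, 2), (1, 5), (2, 2), (2, 5), (3, 2), (3, 5), (4, 2), (4, 5), (5, 2), (5, 5), (6, 2), (6, 5), (7, 2), (7, 5), (8, 2), (8, 5), (9, 2), (9, 5), (10, 2), (10, 5), (11, 2), (11, 5), (12, 2), (12, 5), (13, 2), (13, 5), (14, 2), (14, 5), (15, 2), (15, 5)]

Answer: 32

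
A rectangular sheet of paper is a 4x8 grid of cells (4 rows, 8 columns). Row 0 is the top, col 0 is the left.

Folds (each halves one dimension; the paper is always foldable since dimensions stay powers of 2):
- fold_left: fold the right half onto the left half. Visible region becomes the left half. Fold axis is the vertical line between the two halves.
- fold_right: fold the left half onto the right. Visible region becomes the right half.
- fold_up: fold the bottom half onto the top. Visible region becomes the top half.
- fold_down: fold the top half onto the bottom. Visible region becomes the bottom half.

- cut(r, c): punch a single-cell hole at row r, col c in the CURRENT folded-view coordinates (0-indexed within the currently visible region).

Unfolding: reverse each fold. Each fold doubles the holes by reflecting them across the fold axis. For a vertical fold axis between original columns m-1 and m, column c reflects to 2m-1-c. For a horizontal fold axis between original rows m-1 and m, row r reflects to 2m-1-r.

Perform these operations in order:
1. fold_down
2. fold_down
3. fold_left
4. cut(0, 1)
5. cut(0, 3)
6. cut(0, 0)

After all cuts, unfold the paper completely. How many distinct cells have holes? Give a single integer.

Op 1 fold_down: fold axis h@2; visible region now rows[2,4) x cols[0,8) = 2x8
Op 2 fold_down: fold axis h@3; visible region now rows[3,4) x cols[0,8) = 1x8
Op 3 fold_left: fold axis v@4; visible region now rows[3,4) x cols[0,4) = 1x4
Op 4 cut(0, 1): punch at orig (3,1); cuts so far [(3, 1)]; region rows[3,4) x cols[0,4) = 1x4
Op 5 cut(0, 3): punch at orig (3,3); cuts so far [(3, 1), (3, 3)]; region rows[3,4) x cols[0,4) = 1x4
Op 6 cut(0, 0): punch at orig (3,0); cuts so far [(3, 0), (3, 1), (3, 3)]; region rows[3,4) x cols[0,4) = 1x4
Unfold 1 (reflect across v@4): 6 holes -> [(3, 0), (3, 1), (3, 3), (3, 4), (3, 6), (3, 7)]
Unfold 2 (reflect across h@3): 12 holes -> [(2, 0), (2, 1), (2, 3), (2, 4), (2, 6), (2, 7), (3, 0), (3, 1), (3, 3), (3, 4), (3, 6), (3, 7)]
Unfold 3 (reflect across h@2): 24 holes -> [(0, 0), (0, 1), (0, 3), (0, 4), (0, 6), (0, 7), (1, 0), (1, 1), (1, 3), (1, 4), (1, 6), (1, 7), (2, 0), (2, 1), (2, 3), (2, 4), (2, 6), (2, 7), (3, 0), (3, 1), (3, 3), (3, 4), (3, 6), (3, 7)]

Answer: 24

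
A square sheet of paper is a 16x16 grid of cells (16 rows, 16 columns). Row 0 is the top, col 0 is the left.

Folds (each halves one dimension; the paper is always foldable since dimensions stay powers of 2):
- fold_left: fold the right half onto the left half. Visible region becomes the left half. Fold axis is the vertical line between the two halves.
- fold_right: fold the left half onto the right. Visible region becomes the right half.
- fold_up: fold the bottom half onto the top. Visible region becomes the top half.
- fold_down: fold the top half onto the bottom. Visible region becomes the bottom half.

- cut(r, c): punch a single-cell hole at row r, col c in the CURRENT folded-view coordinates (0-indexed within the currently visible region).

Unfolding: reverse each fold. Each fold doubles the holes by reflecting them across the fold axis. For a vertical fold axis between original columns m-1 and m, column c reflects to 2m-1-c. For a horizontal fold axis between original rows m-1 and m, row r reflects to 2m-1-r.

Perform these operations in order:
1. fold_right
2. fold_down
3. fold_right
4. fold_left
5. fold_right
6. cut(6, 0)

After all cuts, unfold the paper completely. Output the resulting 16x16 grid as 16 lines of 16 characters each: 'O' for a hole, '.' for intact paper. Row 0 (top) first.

Op 1 fold_right: fold axis v@8; visible region now rows[0,16) x cols[8,16) = 16x8
Op 2 fold_down: fold axis h@8; visible region now rows[8,16) x cols[8,16) = 8x8
Op 3 fold_right: fold axis v@12; visible region now rows[8,16) x cols[12,16) = 8x4
Op 4 fold_left: fold axis v@14; visible region now rows[8,16) x cols[12,14) = 8x2
Op 5 fold_right: fold axis v@13; visible region now rows[8,16) x cols[13,14) = 8x1
Op 6 cut(6, 0): punch at orig (14,13); cuts so far [(14, 13)]; region rows[8,16) x cols[13,14) = 8x1
Unfold 1 (reflect across v@13): 2 holes -> [(14, 12), (14, 13)]
Unfold 2 (reflect across v@14): 4 holes -> [(14, 12), (14, 13), (14, 14), (14, 15)]
Unfold 3 (reflect across v@12): 8 holes -> [(14, 8), (14, 9), (14, 10), (14, 11), (14, 12), (14, 13), (14, 14), (14, 15)]
Unfold 4 (reflect across h@8): 16 holes -> [(1, 8), (1, 9), (1, 10), (1, 11), (1, 12), (1, 13), (1, 14), (1, 15), (14, 8), (14, 9), (14, 10), (14, 11), (14, 12), (14, 13), (14, 14), (14, 15)]
Unfold 5 (reflect across v@8): 32 holes -> [(1, 0), (1, 1), (1, 2), (1, 3), (1, 4), (1, 5), (1, 6), (1, 7), (1, 8), (1, 9), (1, 10), (1, 11), (1, 12), (1, 13), (1, 14), (1, 15), (14, 0), (14, 1), (14, 2), (14, 3), (14, 4), (14, 5), (14, 6), (14, 7), (14, 8), (14, 9), (14, 10), (14, 11), (14, 12), (14, 13), (14, 14), (14, 15)]

Answer: ................
OOOOOOOOOOOOOOOO
................
................
................
................
................
................
................
................
................
................
................
................
OOOOOOOOOOOOOOOO
................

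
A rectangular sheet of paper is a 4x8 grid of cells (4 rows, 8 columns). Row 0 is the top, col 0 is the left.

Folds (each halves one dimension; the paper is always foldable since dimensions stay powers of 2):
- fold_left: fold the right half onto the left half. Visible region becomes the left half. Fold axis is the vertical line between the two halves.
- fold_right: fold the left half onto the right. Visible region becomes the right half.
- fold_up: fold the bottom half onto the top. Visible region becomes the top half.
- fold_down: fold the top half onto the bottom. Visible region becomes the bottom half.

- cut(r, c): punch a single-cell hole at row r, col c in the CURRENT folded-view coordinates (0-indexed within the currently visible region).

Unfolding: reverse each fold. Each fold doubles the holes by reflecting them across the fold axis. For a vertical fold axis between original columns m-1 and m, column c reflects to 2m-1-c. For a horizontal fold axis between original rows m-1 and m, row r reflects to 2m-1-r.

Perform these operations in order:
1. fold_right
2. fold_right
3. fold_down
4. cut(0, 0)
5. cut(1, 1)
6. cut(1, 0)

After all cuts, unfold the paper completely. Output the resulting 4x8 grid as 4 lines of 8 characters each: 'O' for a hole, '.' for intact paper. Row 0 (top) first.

Op 1 fold_right: fold axis v@4; visible region now rows[0,4) x cols[4,8) = 4x4
Op 2 fold_right: fold axis v@6; visible region now rows[0,4) x cols[6,8) = 4x2
Op 3 fold_down: fold axis h@2; visible region now rows[2,4) x cols[6,8) = 2x2
Op 4 cut(0, 0): punch at orig (2,6); cuts so far [(2, 6)]; region rows[2,4) x cols[6,8) = 2x2
Op 5 cut(1, 1): punch at orig (3,7); cuts so far [(2, 6), (3, 7)]; region rows[2,4) x cols[6,8) = 2x2
Op 6 cut(1, 0): punch at orig (3,6); cuts so far [(2, 6), (3, 6), (3, 7)]; region rows[2,4) x cols[6,8) = 2x2
Unfold 1 (reflect across h@2): 6 holes -> [(0, 6), (0, 7), (1, 6), (2, 6), (3, 6), (3, 7)]
Unfold 2 (reflect across v@6): 12 holes -> [(0, 4), (0, 5), (0, 6), (0, 7), (1, 5), (1, 6), (2, 5), (2, 6), (3, 4), (3, 5), (3, 6), (3, 7)]
Unfold 3 (reflect across v@4): 24 holes -> [(0, 0), (0, 1), (0, 2), (0, 3), (0, 4), (0, 5), (0, 6), (0, 7), (1, 1), (1, 2), (1, 5), (1, 6), (2, 1), (2, 2), (2, 5), (2, 6), (3, 0), (3, 1), (3, 2), (3, 3), (3, 4), (3, 5), (3, 6), (3, 7)]

Answer: OOOOOOOO
.OO..OO.
.OO..OO.
OOOOOOOO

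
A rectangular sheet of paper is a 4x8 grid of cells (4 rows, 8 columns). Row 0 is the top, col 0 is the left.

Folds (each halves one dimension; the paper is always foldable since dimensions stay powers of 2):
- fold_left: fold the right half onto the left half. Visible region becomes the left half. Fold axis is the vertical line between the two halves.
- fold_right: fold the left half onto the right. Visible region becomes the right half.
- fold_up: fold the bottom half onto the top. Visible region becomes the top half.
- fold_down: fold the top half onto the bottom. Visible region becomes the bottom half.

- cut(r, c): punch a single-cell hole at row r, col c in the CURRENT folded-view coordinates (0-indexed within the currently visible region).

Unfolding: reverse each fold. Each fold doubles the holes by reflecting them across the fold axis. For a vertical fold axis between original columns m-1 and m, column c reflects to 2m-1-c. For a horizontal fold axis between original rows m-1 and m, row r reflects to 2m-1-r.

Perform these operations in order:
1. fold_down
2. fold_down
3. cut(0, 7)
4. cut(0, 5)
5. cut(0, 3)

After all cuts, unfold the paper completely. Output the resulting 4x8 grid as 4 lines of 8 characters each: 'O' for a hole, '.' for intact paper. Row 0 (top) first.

Answer: ...O.O.O
...O.O.O
...O.O.O
...O.O.O

Derivation:
Op 1 fold_down: fold axis h@2; visible region now rows[2,4) x cols[0,8) = 2x8
Op 2 fold_down: fold axis h@3; visible region now rows[3,4) x cols[0,8) = 1x8
Op 3 cut(0, 7): punch at orig (3,7); cuts so far [(3, 7)]; region rows[3,4) x cols[0,8) = 1x8
Op 4 cut(0, 5): punch at orig (3,5); cuts so far [(3, 5), (3, 7)]; region rows[3,4) x cols[0,8) = 1x8
Op 5 cut(0, 3): punch at orig (3,3); cuts so far [(3, 3), (3, 5), (3, 7)]; region rows[3,4) x cols[0,8) = 1x8
Unfold 1 (reflect across h@3): 6 holes -> [(2, 3), (2, 5), (2, 7), (3, 3), (3, 5), (3, 7)]
Unfold 2 (reflect across h@2): 12 holes -> [(0, 3), (0, 5), (0, 7), (1, 3), (1, 5), (1, 7), (2, 3), (2, 5), (2, 7), (3, 3), (3, 5), (3, 7)]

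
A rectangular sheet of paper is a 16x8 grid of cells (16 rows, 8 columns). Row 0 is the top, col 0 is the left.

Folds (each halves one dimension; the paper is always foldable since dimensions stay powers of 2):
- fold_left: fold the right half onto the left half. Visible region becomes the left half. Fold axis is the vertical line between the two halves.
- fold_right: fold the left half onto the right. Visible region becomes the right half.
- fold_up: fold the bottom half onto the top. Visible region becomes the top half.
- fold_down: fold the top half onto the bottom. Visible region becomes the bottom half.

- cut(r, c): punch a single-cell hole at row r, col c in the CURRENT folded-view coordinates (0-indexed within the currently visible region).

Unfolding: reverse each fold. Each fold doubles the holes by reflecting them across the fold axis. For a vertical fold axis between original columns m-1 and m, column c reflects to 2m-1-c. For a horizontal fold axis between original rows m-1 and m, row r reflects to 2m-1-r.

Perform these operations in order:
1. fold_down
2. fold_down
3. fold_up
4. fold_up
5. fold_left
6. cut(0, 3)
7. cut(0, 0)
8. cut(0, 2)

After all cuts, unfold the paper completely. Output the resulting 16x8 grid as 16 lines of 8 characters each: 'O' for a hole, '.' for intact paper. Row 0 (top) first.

Answer: O.OOOO.O
O.OOOO.O
O.OOOO.O
O.OOOO.O
O.OOOO.O
O.OOOO.O
O.OOOO.O
O.OOOO.O
O.OOOO.O
O.OOOO.O
O.OOOO.O
O.OOOO.O
O.OOOO.O
O.OOOO.O
O.OOOO.O
O.OOOO.O

Derivation:
Op 1 fold_down: fold axis h@8; visible region now rows[8,16) x cols[0,8) = 8x8
Op 2 fold_down: fold axis h@12; visible region now rows[12,16) x cols[0,8) = 4x8
Op 3 fold_up: fold axis h@14; visible region now rows[12,14) x cols[0,8) = 2x8
Op 4 fold_up: fold axis h@13; visible region now rows[12,13) x cols[0,8) = 1x8
Op 5 fold_left: fold axis v@4; visible region now rows[12,13) x cols[0,4) = 1x4
Op 6 cut(0, 3): punch at orig (12,3); cuts so far [(12, 3)]; region rows[12,13) x cols[0,4) = 1x4
Op 7 cut(0, 0): punch at orig (12,0); cuts so far [(12, 0), (12, 3)]; region rows[12,13) x cols[0,4) = 1x4
Op 8 cut(0, 2): punch at orig (12,2); cuts so far [(12, 0), (12, 2), (12, 3)]; region rows[12,13) x cols[0,4) = 1x4
Unfold 1 (reflect across v@4): 6 holes -> [(12, 0), (12, 2), (12, 3), (12, 4), (12, 5), (12, 7)]
Unfold 2 (reflect across h@13): 12 holes -> [(12, 0), (12, 2), (12, 3), (12, 4), (12, 5), (12, 7), (13, 0), (13, 2), (13, 3), (13, 4), (13, 5), (13, 7)]
Unfold 3 (reflect across h@14): 24 holes -> [(12, 0), (12, 2), (12, 3), (12, 4), (12, 5), (12, 7), (13, 0), (13, 2), (13, 3), (13, 4), (13, 5), (13, 7), (14, 0), (14, 2), (14, 3), (14, 4), (14, 5), (14, 7), (15, 0), (15, 2), (15, 3), (15, 4), (15, 5), (15, 7)]
Unfold 4 (reflect across h@12): 48 holes -> [(8, 0), (8, 2), (8, 3), (8, 4), (8, 5), (8, 7), (9, 0), (9, 2), (9, 3), (9, 4), (9, 5), (9, 7), (10, 0), (10, 2), (10, 3), (10, 4), (10, 5), (10, 7), (11, 0), (11, 2), (11, 3), (11, 4), (11, 5), (11, 7), (12, 0), (12, 2), (12, 3), (12, 4), (12, 5), (12, 7), (13, 0), (13, 2), (13, 3), (13, 4), (13, 5), (13, 7), (14, 0), (14, 2), (14, 3), (14, 4), (14, 5), (14, 7), (15, 0), (15, 2), (15, 3), (15, 4), (15, 5), (15, 7)]
Unfold 5 (reflect across h@8): 96 holes -> [(0, 0), (0, 2), (0, 3), (0, 4), (0, 5), (0, 7), (1, 0), (1, 2), (1, 3), (1, 4), (1, 5), (1, 7), (2, 0), (2, 2), (2, 3), (2, 4), (2, 5), (2, 7), (3, 0), (3, 2), (3, 3), (3, 4), (3, 5), (3, 7), (4, 0), (4, 2), (4, 3), (4, 4), (4, 5), (4, 7), (5, 0), (5, 2), (5, 3), (5, 4), (5, 5), (5, 7), (6, 0), (6, 2), (6, 3), (6, 4), (6, 5), (6, 7), (7, 0), (7, 2), (7, 3), (7, 4), (7, 5), (7, 7), (8, 0), (8, 2), (8, 3), (8, 4), (8, 5), (8, 7), (9, 0), (9, 2), (9, 3), (9, 4), (9, 5), (9, 7), (10, 0), (10, 2), (10, 3), (10, 4), (10, 5), (10, 7), (11, 0), (11, 2), (11, 3), (11, 4), (11, 5), (11, 7), (12, 0), (12, 2), (12, 3), (12, 4), (12, 5), (12, 7), (13, 0), (13, 2), (13, 3), (13, 4), (13, 5), (13, 7), (14, 0), (14, 2), (14, 3), (14, 4), (14, 5), (14, 7), (15, 0), (15, 2), (15, 3), (15, 4), (15, 5), (15, 7)]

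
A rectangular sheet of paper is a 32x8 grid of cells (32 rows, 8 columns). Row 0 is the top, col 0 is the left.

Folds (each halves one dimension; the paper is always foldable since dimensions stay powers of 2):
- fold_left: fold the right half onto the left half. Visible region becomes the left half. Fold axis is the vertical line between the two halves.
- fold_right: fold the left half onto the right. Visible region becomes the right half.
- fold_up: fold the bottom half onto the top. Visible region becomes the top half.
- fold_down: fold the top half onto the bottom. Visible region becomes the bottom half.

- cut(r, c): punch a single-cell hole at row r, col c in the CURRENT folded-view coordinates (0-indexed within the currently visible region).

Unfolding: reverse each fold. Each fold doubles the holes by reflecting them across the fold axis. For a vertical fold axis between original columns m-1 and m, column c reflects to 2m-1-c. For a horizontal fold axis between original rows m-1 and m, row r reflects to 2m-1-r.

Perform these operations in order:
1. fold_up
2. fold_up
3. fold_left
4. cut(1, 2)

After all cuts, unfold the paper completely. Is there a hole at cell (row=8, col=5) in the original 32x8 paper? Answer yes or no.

Answer: no

Derivation:
Op 1 fold_up: fold axis h@16; visible region now rows[0,16) x cols[0,8) = 16x8
Op 2 fold_up: fold axis h@8; visible region now rows[0,8) x cols[0,8) = 8x8
Op 3 fold_left: fold axis v@4; visible region now rows[0,8) x cols[0,4) = 8x4
Op 4 cut(1, 2): punch at orig (1,2); cuts so far [(1, 2)]; region rows[0,8) x cols[0,4) = 8x4
Unfold 1 (reflect across v@4): 2 holes -> [(1, 2), (1, 5)]
Unfold 2 (reflect across h@8): 4 holes -> [(1, 2), (1, 5), (14, 2), (14, 5)]
Unfold 3 (reflect across h@16): 8 holes -> [(1, 2), (1, 5), (14, 2), (14, 5), (17, 2), (17, 5), (30, 2), (30, 5)]
Holes: [(1, 2), (1, 5), (14, 2), (14, 5), (17, 2), (17, 5), (30, 2), (30, 5)]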